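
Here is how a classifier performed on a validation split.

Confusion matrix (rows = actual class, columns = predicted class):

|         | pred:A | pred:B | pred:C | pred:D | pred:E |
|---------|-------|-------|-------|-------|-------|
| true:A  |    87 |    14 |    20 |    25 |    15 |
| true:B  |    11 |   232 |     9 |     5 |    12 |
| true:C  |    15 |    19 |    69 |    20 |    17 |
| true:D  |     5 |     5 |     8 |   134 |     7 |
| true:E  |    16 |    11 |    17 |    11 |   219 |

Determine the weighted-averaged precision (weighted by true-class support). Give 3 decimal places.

Per-class precision (TP/(TP+FP)):
  A: TP=87, FP=11+15+5+16=47 → 87/134 = 0.6493
  B: TP=232, FP=14+19+5+11=49 → 232/281 = 0.8256
  C: TP=69, FP=20+9+8+17=54 → 69/123 = 0.5610
  D: TP=134, FP=25+5+20+11=61 → 134/195 = 0.6872
  E: TP=219, FP=15+12+17+7=51 → 219/270 = 0.8111
Weighted-precision = Σ (supportᵢ/N)·precisionᵢ with N=1003: (161/1003)·0.6493 + (269/1003)·0.8256 + (140/1003)·0.5610 + (159/1003)·0.6872 + (274/1003)·0.8111 = 0.734

0.734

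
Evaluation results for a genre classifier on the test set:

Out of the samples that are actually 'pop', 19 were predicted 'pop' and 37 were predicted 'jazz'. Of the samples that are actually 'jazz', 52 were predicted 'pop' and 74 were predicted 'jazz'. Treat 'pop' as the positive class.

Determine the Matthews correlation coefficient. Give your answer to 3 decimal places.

MCC = (TP·TN − FP·FN) / √((TP+FP)(TP+FN)(TN+FP)(TN+FN))
Numerator = 19·74 − 52·37 = -518
Denominator = √(71·56·126·111) = √55608336 = 7457.0997
MCC = -518 / 7457.0997 = -0.069

-0.069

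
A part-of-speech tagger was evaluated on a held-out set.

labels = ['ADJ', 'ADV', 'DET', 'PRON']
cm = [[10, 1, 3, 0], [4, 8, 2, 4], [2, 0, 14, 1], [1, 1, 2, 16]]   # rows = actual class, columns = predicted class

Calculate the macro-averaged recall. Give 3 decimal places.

0.696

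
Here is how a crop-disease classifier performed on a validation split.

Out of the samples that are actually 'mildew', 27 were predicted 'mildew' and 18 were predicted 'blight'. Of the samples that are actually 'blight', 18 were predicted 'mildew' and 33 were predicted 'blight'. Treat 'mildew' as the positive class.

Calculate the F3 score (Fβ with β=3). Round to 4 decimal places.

0.6000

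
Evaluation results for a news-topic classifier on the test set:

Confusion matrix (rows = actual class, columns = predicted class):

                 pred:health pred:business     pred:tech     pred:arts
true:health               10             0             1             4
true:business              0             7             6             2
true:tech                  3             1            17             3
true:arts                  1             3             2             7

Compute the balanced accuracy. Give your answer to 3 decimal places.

0.595

Balanced accuracy = mean of per-class recall.
  health: recall = 10/15 = 0.6667
  business: recall = 7/15 = 0.4667
  tech: recall = 17/24 = 0.7083
  arts: recall = 7/13 = 0.5385
Mean = (0.6667 + 0.4667 + 0.7083 + 0.5385) / 4 = 0.595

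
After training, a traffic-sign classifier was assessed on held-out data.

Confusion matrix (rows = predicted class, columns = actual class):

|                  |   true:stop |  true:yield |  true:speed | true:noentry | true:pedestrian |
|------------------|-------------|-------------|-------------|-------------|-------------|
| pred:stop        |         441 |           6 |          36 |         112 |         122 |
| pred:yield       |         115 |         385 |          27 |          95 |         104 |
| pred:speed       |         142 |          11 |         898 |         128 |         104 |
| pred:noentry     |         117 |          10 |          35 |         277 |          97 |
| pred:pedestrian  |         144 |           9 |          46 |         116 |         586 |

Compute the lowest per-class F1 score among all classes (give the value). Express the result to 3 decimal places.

Per-class F1 score (2·TP/(2·TP+FP+FN)):
  stop: TP=441, FP=6+36+112+122=276, FN=115+142+117+144=518 → 882/1676 = 0.5263
  yield: TP=385, FP=115+27+95+104=341, FN=6+11+10+9=36 → 770/1147 = 0.6713
  speed: TP=898, FP=142+11+128+104=385, FN=36+27+35+46=144 → 1796/2325 = 0.7725
  noentry: TP=277, FP=117+10+35+97=259, FN=112+95+128+116=451 → 554/1264 = 0.4383
  pedestrian: TP=586, FP=144+9+46+116=315, FN=122+104+104+97=427 → 1172/1914 = 0.6123
Lowest is class 'noentry' with F1 score = 0.438.

0.438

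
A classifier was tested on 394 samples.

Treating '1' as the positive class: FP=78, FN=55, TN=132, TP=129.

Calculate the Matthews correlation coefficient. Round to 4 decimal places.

MCC = (TP·TN − FP·FN) / √((TP+FP)(TP+FN)(TN+FP)(TN+FN))
Numerator = 129·132 − 78·55 = 12738
Denominator = √(207·184·210·187) = √1495715760 = 38674.4846
MCC = 12738 / 38674.4846 = 0.3294

0.3294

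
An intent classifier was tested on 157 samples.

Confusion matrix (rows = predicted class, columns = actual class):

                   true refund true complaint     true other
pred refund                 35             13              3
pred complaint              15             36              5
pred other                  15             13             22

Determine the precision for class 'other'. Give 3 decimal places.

One-vs-rest for 'other': TP = diagonal; FP = other classes predicted 'other'; FN = 'other' predicted as other.
precision = TP/(TP+FP).
other: TP=22, FP=15+13=28 → 22/50 = 0.4400

0.440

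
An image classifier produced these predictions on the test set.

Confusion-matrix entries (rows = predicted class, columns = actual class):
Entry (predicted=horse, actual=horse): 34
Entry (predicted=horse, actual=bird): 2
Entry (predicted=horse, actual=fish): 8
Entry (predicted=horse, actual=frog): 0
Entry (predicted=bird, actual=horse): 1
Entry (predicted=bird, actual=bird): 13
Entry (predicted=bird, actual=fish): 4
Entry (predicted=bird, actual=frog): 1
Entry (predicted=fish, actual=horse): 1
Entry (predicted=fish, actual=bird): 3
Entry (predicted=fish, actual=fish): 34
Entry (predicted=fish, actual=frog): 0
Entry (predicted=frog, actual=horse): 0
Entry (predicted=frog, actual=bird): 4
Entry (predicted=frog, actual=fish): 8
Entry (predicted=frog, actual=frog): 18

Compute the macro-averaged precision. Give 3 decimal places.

0.738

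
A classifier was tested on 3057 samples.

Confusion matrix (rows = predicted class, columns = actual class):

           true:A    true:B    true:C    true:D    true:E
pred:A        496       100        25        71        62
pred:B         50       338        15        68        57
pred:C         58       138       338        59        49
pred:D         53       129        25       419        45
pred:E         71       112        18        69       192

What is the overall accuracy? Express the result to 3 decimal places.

Accuracy = trace / total = (496+338+338+419+192=1783) / 3057 = 1783/3057 = 0.583

0.583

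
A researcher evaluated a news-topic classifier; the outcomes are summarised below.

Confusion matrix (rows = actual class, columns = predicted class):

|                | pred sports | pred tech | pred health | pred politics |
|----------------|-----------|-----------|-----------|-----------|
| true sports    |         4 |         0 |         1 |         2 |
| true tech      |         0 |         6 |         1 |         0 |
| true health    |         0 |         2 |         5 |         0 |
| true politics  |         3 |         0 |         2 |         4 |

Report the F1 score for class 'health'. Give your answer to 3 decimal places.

0.625

One-vs-rest for 'health': TP = diagonal; FP = other classes predicted 'health'; FN = 'health' predicted as other.
F1 score = 2·TP/(2·TP+FP+FN).
health: TP=5, FP=1+1+2=4, FN=0+2+0=2 → 10/16 = 0.6250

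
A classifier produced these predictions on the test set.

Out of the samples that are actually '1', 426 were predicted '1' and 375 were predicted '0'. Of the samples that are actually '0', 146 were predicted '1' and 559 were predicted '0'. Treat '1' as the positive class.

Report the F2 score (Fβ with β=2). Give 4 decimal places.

0.5641

Fβ = (1+β²)·TP / ((1+β²)·TP + β²·FN + FP), with β²=4
= 5·426 / (5·426 + 4·375 + 146) = 0.5641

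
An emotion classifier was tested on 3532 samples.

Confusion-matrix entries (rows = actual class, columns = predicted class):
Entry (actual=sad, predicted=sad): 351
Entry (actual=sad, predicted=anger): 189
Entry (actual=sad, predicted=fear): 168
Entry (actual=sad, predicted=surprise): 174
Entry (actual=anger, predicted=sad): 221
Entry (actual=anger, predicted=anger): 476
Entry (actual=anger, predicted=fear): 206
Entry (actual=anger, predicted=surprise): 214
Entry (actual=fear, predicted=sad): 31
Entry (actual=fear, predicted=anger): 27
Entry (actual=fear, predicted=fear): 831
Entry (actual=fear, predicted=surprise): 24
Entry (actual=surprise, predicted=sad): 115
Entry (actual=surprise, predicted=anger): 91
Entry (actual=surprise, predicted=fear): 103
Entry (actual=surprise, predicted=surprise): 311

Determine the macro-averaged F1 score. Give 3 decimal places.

Per-class F1 score (2·TP/(2·TP+FP+FN)):
  sad: TP=351, FP=221+31+115=367, FN=189+168+174=531 → 702/1600 = 0.4388
  anger: TP=476, FP=189+27+91=307, FN=221+206+214=641 → 952/1900 = 0.5011
  fear: TP=831, FP=168+206+103=477, FN=31+27+24=82 → 1662/2221 = 0.7483
  surprise: TP=311, FP=174+214+24=412, FN=115+91+103=309 → 622/1343 = 0.4631
Macro-F1 score = mean = (0.4388 + 0.5011 + 0.7483 + 0.4631) / 4 = 0.538

0.538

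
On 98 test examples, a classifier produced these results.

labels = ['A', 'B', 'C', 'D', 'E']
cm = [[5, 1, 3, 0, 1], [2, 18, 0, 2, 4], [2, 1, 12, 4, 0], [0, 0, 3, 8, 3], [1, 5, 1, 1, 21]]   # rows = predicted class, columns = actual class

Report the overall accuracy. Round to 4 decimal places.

0.6531

Accuracy = trace / total = (5+18+12+8+21=64) / 98 = 64/98 = 0.6531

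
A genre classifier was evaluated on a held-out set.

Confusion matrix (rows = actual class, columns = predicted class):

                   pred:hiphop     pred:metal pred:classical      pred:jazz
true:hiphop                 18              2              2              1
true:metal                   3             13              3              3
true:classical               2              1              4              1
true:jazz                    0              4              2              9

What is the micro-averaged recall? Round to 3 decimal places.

Micro-averaging pools counts across classes: ΣTP=44, ΣFP=24, ΣFN=24.
Micro-recall = TP/(TP+FN) on pooled counts = 0.647 (equals overall accuracy in single-label multiclass).

0.647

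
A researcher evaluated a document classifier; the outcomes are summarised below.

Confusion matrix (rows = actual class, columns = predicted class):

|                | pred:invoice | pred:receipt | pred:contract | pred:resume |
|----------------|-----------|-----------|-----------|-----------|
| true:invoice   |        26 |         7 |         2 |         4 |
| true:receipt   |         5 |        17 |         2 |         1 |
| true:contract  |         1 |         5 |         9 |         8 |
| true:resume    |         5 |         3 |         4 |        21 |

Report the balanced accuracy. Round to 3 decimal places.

Balanced accuracy = mean of per-class recall.
  invoice: recall = 26/39 = 0.6667
  receipt: recall = 17/25 = 0.6800
  contract: recall = 9/23 = 0.3913
  resume: recall = 21/33 = 0.6364
Mean = (0.6667 + 0.6800 + 0.3913 + 0.6364) / 4 = 0.594

0.594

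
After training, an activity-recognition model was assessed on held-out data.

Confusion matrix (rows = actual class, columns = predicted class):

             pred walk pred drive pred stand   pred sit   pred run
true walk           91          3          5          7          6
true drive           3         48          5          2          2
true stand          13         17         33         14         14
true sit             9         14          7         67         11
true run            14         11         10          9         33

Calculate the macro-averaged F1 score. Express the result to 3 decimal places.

Per-class F1 score (2·TP/(2·TP+FP+FN)):
  walk: TP=91, FP=3+13+9+14=39, FN=3+5+7+6=21 → 182/242 = 0.7521
  drive: TP=48, FP=3+17+14+11=45, FN=3+5+2+2=12 → 96/153 = 0.6275
  stand: TP=33, FP=5+5+7+10=27, FN=13+17+14+14=58 → 66/151 = 0.4371
  sit: TP=67, FP=7+2+14+9=32, FN=9+14+7+11=41 → 134/207 = 0.6473
  run: TP=33, FP=6+2+14+11=33, FN=14+11+10+9=44 → 66/143 = 0.4615
Macro-F1 score = mean = (0.7521 + 0.6275 + 0.4371 + 0.6473 + 0.4615) / 5 = 0.585

0.585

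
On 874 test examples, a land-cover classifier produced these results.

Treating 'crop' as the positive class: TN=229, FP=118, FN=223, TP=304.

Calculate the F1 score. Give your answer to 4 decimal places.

0.6407

Precision = TP/(TP+FP) = 304/422 = 0.7204
Recall = TP/(TP+FN) = 304/527 = 0.5769
F1 = 2·TP/(2·TP+FP+FN) = 608/949 = 0.6407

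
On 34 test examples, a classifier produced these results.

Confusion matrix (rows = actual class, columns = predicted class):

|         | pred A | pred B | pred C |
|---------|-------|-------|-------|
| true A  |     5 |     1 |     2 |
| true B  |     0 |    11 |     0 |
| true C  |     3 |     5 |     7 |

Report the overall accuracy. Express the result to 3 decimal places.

Accuracy = trace / total = (5+11+7=23) / 34 = 23/34 = 0.676

0.676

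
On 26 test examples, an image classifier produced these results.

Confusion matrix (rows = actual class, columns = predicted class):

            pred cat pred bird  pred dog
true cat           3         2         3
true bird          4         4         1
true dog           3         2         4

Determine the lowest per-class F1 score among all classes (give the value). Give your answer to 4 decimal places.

Per-class F1 score (2·TP/(2·TP+FP+FN)):
  cat: TP=3, FP=4+3=7, FN=2+3=5 → 6/18 = 0.33333
  bird: TP=4, FP=2+2=4, FN=4+1=5 → 8/17 = 0.47059
  dog: TP=4, FP=3+1=4, FN=3+2=5 → 8/17 = 0.47059
Lowest is class 'cat' with F1 score = 0.3333.

0.3333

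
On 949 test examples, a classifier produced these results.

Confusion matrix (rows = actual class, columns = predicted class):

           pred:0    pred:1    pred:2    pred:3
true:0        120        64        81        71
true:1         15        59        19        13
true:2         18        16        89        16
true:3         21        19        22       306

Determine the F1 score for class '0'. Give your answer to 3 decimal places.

Treat '0' as positive and all other classes as negative.
F1 score = 2·TP/(2·TP+FP+FN).
0: TP=120, FP=15+18+21=54, FN=64+81+71=216 → 240/510 = 0.4706

0.471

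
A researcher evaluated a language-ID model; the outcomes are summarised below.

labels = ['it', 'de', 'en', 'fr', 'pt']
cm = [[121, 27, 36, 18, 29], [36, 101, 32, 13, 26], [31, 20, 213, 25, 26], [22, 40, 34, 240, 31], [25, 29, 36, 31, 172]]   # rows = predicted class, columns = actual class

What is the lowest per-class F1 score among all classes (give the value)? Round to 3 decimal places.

Per-class F1 score (2·TP/(2·TP+FP+FN)):
  it: TP=121, FP=27+36+18+29=110, FN=36+31+22+25=114 → 242/466 = 0.5193
  de: TP=101, FP=36+32+13+26=107, FN=27+20+40+29=116 → 202/425 = 0.4753
  en: TP=213, FP=31+20+25+26=102, FN=36+32+34+36=138 → 426/666 = 0.6396
  fr: TP=240, FP=22+40+34+31=127, FN=18+13+25+31=87 → 480/694 = 0.6916
  pt: TP=172, FP=25+29+36+31=121, FN=29+26+26+31=112 → 344/577 = 0.5962
Lowest is class 'de' with F1 score = 0.475.

0.475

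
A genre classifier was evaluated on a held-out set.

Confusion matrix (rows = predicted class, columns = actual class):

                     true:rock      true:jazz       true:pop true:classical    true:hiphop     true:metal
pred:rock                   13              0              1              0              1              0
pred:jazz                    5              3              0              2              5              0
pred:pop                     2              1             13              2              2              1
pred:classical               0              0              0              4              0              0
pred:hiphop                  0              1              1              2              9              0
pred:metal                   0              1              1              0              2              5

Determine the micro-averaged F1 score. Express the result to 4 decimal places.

Micro-averaging pools counts across classes: ΣTP=47, ΣFP=30, ΣFN=30.
Micro-F1 score = 2·TP/(2·TP+FP+FN) on pooled counts = 0.6104 (equals overall accuracy in single-label multiclass).

0.6104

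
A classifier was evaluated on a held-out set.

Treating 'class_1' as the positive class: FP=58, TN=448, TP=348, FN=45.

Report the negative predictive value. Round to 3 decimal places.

NPV = TN/(TN+FN) = 448/(448+45) = 0.909

0.909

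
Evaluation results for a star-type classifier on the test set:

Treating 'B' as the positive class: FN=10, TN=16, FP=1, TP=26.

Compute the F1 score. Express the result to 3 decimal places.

0.825

Precision = TP/(TP+FP) = 26/27 = 0.9630
Recall = TP/(TP+FN) = 26/36 = 0.7222
F1 = 2·TP/(2·TP+FP+FN) = 52/63 = 0.825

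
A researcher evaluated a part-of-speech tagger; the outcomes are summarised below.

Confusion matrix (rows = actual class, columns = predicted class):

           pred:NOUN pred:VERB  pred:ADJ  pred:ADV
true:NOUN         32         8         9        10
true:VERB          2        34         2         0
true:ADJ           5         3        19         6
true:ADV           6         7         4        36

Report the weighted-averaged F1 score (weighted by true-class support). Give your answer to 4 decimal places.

0.6562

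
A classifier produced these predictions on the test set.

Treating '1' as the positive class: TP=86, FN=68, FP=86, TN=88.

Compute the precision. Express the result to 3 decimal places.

0.500

Precision = TP/(TP+FP) = 86/(86+86) = 86/172 = 0.500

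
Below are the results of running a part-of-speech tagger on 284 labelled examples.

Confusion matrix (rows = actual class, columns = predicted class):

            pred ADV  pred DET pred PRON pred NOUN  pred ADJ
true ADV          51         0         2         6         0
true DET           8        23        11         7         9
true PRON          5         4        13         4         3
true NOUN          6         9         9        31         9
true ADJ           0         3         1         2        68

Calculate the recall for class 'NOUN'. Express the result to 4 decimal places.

0.4844

recall = TP/(TP+FN).
NOUN: TP=31, FN=6+9+9+9=33 → 31/64 = 0.48438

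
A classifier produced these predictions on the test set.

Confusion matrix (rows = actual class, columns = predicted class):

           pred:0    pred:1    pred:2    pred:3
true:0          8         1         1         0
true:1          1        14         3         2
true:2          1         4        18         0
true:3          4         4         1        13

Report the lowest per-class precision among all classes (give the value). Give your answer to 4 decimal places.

0.5714

Per-class precision (TP/(TP+FP)):
  0: TP=8, FP=1+1+4=6 → 8/14 = 0.57143
  1: TP=14, FP=1+4+4=9 → 14/23 = 0.60870
  2: TP=18, FP=1+3+1=5 → 18/23 = 0.78261
  3: TP=13, FP=0+2+0=2 → 13/15 = 0.86667
Lowest is class '0' with precision = 0.5714.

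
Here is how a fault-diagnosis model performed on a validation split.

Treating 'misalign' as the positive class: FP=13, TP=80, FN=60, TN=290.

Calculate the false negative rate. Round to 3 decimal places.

FNR = FN/(FN+TP) = 60/(60+80) = 0.429

0.429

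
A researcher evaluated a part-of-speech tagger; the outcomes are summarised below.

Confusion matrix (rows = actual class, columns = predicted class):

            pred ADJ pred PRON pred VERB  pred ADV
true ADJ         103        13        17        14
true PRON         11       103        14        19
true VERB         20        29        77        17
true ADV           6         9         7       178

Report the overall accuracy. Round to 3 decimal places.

0.724

Accuracy = trace / total = (103+103+77+178=461) / 637 = 461/637 = 0.724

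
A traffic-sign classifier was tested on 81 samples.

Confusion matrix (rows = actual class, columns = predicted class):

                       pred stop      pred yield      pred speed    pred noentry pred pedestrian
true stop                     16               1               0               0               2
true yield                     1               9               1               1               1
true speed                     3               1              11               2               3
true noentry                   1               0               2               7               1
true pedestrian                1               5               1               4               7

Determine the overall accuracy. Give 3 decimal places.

0.617

Accuracy = trace / total = (16+9+11+7+7=50) / 81 = 50/81 = 0.617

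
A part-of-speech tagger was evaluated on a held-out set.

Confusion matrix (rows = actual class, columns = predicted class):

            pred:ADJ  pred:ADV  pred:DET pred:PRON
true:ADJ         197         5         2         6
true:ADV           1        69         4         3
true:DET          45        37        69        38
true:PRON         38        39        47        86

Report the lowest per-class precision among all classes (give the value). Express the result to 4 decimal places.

0.4600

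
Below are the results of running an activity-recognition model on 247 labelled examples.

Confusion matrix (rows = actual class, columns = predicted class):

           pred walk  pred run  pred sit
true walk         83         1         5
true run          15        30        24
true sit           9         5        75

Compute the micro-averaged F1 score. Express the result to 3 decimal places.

0.761

Micro-averaging pools counts across classes: ΣTP=188, ΣFP=59, ΣFN=59.
Micro-F1 score = 2·TP/(2·TP+FP+FN) on pooled counts = 0.761 (equals overall accuracy in single-label multiclass).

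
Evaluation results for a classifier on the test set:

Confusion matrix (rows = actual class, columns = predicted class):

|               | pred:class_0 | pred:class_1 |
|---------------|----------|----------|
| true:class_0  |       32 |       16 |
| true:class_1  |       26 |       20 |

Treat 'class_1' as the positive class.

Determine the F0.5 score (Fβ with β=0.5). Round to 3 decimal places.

0.526

Fβ = (1+β²)·TP / ((1+β²)·TP + β²·FN + FP), with β²=1/4
= 1.25·20 / (1.25·20 + 0.25·26 + 16) = 0.526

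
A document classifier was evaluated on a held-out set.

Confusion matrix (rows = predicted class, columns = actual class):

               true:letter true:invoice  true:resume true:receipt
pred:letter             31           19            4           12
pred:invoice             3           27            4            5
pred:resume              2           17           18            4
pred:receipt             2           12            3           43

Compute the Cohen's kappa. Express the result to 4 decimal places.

0.4395

Observed agreement pₒ = trace/N = 119/206 = 0.57767
Expected agreement pₑ = Σ (rowᵢ·colᵢ)/N² = (38·66 + 75·39 + 29·41 + 64·60)/206² = 0.24654
κ = (pₒ − pₑ)/(1 − pₑ) = (0.57767 − 0.24654)/(1 − 0.24654) = 0.4395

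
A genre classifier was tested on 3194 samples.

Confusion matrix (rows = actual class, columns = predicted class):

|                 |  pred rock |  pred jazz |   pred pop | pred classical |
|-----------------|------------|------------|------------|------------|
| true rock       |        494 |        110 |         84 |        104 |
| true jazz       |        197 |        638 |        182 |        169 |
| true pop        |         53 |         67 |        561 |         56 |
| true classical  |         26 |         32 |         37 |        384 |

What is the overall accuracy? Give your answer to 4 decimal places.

Accuracy = trace / total = (494+638+561+384=2077) / 3194 = 2077/3194 = 0.6503

0.6503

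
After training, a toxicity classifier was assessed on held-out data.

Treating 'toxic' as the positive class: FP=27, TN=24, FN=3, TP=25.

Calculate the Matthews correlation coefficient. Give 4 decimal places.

0.3665

MCC = (TP·TN − FP·FN) / √((TP+FP)(TP+FN)(TN+FP)(TN+FN))
Numerator = 25·24 − 27·3 = 519
Denominator = √(52·28·51·27) = √2004912 = 1415.9492
MCC = 519 / 1415.9492 = 0.3665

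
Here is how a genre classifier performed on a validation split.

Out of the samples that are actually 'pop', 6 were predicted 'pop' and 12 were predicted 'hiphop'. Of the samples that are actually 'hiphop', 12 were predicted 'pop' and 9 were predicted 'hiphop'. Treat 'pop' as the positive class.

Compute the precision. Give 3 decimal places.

Precision = TP/(TP+FP) = 6/(6+12) = 6/18 = 0.333

0.333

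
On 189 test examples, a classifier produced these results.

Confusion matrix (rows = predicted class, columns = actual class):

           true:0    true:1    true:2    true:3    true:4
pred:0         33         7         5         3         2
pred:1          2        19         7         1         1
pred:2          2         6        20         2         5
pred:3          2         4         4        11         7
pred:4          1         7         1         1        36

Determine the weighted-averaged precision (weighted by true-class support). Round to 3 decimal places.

0.644

Per-class precision (TP/(TP+FP)):
  0: TP=33, FP=7+5+3+2=17 → 33/50 = 0.6600
  1: TP=19, FP=2+7+1+1=11 → 19/30 = 0.6333
  2: TP=20, FP=2+6+2+5=15 → 20/35 = 0.5714
  3: TP=11, FP=2+4+4+7=17 → 11/28 = 0.3929
  4: TP=36, FP=1+7+1+1=10 → 36/46 = 0.7826
Weighted-precision = Σ (supportᵢ/N)·precisionᵢ with N=189: (40/189)·0.6600 + (43/189)·0.6333 + (37/189)·0.5714 + (18/189)·0.3929 + (51/189)·0.7826 = 0.644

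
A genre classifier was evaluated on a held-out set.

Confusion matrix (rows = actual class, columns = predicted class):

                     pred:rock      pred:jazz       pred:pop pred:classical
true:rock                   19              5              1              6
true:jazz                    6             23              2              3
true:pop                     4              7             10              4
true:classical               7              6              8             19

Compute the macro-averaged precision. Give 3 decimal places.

0.540

Per-class precision (TP/(TP+FP)):
  rock: TP=19, FP=6+4+7=17 → 19/36 = 0.5278
  jazz: TP=23, FP=5+7+6=18 → 23/41 = 0.5610
  pop: TP=10, FP=1+2+8=11 → 10/21 = 0.4762
  classical: TP=19, FP=6+3+4=13 → 19/32 = 0.5938
Macro-precision = mean = (0.5278 + 0.5610 + 0.4762 + 0.5938) / 4 = 0.540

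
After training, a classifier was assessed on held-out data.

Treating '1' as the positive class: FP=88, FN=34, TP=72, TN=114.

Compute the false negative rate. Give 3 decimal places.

FNR = FN/(FN+TP) = 34/(34+72) = 0.321

0.321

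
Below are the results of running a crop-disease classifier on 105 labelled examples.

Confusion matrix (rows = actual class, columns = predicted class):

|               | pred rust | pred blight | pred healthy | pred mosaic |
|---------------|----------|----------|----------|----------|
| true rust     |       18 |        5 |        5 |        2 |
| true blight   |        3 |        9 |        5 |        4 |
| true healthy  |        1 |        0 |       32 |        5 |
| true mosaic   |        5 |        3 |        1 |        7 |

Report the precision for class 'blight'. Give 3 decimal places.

0.529

Take TP from the diagonal, FP from the rest of the 'blight' prediction marginal, FN from the rest of the 'blight' actual marginal.
precision = TP/(TP+FP).
blight: TP=9, FP=5+0+3=8 → 9/17 = 0.5294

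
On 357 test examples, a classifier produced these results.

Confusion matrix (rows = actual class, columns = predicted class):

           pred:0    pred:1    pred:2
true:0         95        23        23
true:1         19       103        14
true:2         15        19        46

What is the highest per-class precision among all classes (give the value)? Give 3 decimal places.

0.736

Per-class precision (TP/(TP+FP)):
  0: TP=95, FP=19+15=34 → 95/129 = 0.7364
  1: TP=103, FP=23+19=42 → 103/145 = 0.7103
  2: TP=46, FP=23+14=37 → 46/83 = 0.5542
Highest is class '0' with precision = 0.736.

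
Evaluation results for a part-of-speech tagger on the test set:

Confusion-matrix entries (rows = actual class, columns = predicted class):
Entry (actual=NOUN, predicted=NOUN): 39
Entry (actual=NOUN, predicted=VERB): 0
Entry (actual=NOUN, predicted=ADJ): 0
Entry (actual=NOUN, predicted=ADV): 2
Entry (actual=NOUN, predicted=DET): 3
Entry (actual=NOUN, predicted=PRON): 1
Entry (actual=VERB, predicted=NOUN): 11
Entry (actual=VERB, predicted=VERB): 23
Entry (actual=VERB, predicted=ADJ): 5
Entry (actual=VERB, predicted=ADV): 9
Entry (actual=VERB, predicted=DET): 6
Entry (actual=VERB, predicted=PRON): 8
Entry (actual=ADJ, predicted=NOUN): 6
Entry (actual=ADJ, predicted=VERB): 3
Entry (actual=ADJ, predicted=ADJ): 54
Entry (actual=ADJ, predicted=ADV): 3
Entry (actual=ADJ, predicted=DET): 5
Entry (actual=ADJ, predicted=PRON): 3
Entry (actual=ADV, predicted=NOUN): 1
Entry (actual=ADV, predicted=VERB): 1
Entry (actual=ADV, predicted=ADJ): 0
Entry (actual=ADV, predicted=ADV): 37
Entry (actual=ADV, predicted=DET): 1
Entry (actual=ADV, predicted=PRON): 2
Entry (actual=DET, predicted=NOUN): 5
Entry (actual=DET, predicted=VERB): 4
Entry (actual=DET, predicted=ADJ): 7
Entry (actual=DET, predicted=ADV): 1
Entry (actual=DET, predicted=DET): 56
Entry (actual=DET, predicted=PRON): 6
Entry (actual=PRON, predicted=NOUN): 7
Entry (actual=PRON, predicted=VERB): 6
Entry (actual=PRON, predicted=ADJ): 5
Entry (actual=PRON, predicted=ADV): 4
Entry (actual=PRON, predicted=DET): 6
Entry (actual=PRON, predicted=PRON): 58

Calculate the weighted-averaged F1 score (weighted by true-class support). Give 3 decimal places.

Per-class F1 score (2·TP/(2·TP+FP+FN)):
  NOUN: TP=39, FP=11+6+1+5+7=30, FN=0+0+2+3+1=6 → 78/114 = 0.6842
  VERB: TP=23, FP=0+3+1+4+6=14, FN=11+5+9+6+8=39 → 46/99 = 0.4646
  ADJ: TP=54, FP=0+5+0+7+5=17, FN=6+3+3+5+3=20 → 108/145 = 0.7448
  ADV: TP=37, FP=2+9+3+1+4=19, FN=1+1+0+1+2=5 → 74/98 = 0.7551
  DET: TP=56, FP=3+6+5+1+6=21, FN=5+4+7+1+6=23 → 112/156 = 0.7179
  PRON: TP=58, FP=1+8+3+2+6=20, FN=7+6+5+4+6=28 → 116/164 = 0.7073
Weighted-F1 score = Σ (supportᵢ/N)·F1 scoreᵢ with N=388: (45/388)·0.6842 + (62/388)·0.4646 + (74/388)·0.7448 + (42/388)·0.7551 + (79/388)·0.7179 + (86/388)·0.7073 = 0.680

0.680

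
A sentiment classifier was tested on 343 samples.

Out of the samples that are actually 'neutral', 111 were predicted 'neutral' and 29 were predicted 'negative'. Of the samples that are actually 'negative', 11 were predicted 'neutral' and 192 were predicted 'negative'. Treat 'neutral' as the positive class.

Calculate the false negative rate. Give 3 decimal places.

0.207

FNR = FN/(FN+TP) = 29/(29+111) = 0.207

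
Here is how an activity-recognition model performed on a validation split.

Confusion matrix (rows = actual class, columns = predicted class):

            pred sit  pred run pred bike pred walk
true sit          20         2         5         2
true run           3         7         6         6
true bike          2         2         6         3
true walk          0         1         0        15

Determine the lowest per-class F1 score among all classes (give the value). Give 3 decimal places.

Per-class F1 score (2·TP/(2·TP+FP+FN)):
  sit: TP=20, FP=3+2+0=5, FN=2+5+2=9 → 40/54 = 0.7407
  run: TP=7, FP=2+2+1=5, FN=3+6+6=15 → 14/34 = 0.4118
  bike: TP=6, FP=5+6+0=11, FN=2+2+3=7 → 12/30 = 0.4000
  walk: TP=15, FP=2+6+3=11, FN=0+1+0=1 → 30/42 = 0.7143
Lowest is class 'bike' with F1 score = 0.400.

0.400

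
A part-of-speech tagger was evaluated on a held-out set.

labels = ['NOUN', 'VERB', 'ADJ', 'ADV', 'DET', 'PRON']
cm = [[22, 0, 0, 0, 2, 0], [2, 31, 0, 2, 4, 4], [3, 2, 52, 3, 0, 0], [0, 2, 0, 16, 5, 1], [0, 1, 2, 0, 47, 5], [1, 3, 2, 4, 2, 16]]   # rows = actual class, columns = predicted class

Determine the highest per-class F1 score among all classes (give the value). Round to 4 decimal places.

Per-class F1 score (2·TP/(2·TP+FP+FN)):
  NOUN: TP=22, FP=2+3+0+0+1=6, FN=0+0+0+2+0=2 → 44/52 = 0.84615
  VERB: TP=31, FP=0+2+2+1+3=8, FN=2+0+2+4+4=12 → 62/82 = 0.75610
  ADJ: TP=52, FP=0+0+0+2+2=4, FN=3+2+3+0+0=8 → 104/116 = 0.89655
  ADV: TP=16, FP=0+2+3+0+4=9, FN=0+2+0+5+1=8 → 32/49 = 0.65306
  DET: TP=47, FP=2+4+0+5+2=13, FN=0+1+2+0+5=8 → 94/115 = 0.81739
  PRON: TP=16, FP=0+4+0+1+5=10, FN=1+3+2+4+2=12 → 32/54 = 0.59259
Highest is class 'ADJ' with F1 score = 0.8966.

0.8966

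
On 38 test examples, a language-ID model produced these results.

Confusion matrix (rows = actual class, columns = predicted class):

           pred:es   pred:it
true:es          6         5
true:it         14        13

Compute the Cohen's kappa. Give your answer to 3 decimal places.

Observed agreement pₒ = trace/N = 19/38 = 0.5000
Expected agreement pₑ = Σ (rowᵢ·colᵢ)/N² = (11·20 + 27·18)/38² = 0.4889
κ = (pₒ − pₑ)/(1 − pₑ) = (0.5000 − 0.4889)/(1 − 0.4889) = 0.022

0.022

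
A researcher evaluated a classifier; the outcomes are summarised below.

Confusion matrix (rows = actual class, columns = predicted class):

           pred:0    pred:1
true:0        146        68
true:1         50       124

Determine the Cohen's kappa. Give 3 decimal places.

0.391

Observed agreement pₒ = trace/N = 270/388 = 0.6959
Expected agreement pₑ = Σ (rowᵢ·colᵢ)/N² = (214·196 + 174·192)/388² = 0.5005
κ = (pₒ − pₑ)/(1 − pₑ) = (0.6959 − 0.5005)/(1 − 0.5005) = 0.391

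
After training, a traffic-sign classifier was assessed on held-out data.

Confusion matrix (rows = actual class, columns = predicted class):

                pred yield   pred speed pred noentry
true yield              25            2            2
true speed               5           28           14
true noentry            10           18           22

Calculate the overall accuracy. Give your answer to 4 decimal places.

0.5952

Accuracy = trace / total = (25+28+22=75) / 126 = 75/126 = 0.5952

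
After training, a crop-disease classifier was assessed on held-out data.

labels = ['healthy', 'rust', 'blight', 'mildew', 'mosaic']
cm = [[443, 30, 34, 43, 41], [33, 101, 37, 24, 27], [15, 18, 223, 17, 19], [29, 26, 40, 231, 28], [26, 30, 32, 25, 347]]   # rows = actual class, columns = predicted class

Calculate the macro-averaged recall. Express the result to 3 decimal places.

0.675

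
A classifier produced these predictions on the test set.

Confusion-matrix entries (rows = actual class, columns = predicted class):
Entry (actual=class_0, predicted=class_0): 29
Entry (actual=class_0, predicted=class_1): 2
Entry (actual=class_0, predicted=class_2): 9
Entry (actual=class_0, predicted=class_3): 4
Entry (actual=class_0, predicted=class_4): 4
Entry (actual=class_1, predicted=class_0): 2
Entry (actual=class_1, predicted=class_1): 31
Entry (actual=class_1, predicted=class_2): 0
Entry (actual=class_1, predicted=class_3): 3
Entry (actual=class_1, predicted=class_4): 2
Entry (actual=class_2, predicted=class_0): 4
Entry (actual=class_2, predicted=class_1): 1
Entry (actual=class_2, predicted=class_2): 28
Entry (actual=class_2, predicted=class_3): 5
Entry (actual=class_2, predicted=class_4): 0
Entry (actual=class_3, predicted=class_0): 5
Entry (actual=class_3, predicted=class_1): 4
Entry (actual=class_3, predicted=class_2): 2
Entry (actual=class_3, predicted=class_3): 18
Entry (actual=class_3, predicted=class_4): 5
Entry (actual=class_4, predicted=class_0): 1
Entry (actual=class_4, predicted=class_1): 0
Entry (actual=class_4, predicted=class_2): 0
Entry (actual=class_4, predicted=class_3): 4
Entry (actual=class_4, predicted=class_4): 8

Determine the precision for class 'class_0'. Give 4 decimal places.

0.7073

Treat 'class_0' as positive and all other classes as negative.
precision = TP/(TP+FP).
class_0: TP=29, FP=2+4+5+1=12 → 29/41 = 0.70732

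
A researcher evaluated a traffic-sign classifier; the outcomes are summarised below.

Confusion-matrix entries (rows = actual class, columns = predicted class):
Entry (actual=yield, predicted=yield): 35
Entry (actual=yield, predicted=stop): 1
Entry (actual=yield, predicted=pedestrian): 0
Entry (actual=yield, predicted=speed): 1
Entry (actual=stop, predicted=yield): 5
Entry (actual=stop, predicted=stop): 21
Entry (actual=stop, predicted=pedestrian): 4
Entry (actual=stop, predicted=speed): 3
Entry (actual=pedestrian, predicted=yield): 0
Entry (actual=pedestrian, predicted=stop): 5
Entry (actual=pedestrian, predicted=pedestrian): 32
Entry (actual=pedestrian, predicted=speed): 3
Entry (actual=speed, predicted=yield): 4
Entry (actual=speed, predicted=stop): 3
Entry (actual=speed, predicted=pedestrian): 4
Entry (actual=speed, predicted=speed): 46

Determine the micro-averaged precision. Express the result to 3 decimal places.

Micro-averaging pools counts across classes: ΣTP=134, ΣFP=33, ΣFN=33.
Micro-precision = TP/(TP+FP) on pooled counts = 0.802 (equals overall accuracy in single-label multiclass).

0.802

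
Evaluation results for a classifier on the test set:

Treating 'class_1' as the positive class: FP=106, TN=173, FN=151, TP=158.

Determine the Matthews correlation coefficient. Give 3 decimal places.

MCC = (TP·TN − FP·FN) / √((TP+FP)(TP+FN)(TN+FP)(TN+FN))
Numerator = 158·173 − 106·151 = 11328
Denominator = √(264·309·279·324) = √7374144096 = 85872.8368
MCC = 11328 / 85872.8368 = 0.132

0.132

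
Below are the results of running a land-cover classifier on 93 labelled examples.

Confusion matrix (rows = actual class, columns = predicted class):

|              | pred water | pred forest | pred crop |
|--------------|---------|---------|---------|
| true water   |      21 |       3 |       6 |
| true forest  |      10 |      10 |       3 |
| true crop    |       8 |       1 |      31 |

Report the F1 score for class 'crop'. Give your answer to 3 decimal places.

0.775

F1 score = 2·TP/(2·TP+FP+FN).
crop: TP=31, FP=6+3=9, FN=8+1=9 → 62/80 = 0.7750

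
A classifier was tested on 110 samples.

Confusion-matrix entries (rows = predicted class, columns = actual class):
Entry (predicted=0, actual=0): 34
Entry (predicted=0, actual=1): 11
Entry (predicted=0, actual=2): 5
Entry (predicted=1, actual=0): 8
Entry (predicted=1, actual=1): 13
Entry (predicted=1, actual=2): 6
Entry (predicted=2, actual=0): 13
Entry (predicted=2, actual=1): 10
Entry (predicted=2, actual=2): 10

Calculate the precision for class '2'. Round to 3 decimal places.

0.303

Take TP from the diagonal, FP from the rest of the '2' prediction marginal, FN from the rest of the '2' actual marginal.
precision = TP/(TP+FP).
2: TP=10, FP=13+10=23 → 10/33 = 0.3030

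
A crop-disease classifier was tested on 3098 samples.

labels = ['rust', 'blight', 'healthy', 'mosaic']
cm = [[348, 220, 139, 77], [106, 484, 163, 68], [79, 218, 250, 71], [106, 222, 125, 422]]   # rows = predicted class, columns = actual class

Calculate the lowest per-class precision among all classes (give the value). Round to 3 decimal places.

Per-class precision (TP/(TP+FP)):
  rust: TP=348, FP=220+139+77=436 → 348/784 = 0.4439
  blight: TP=484, FP=106+163+68=337 → 484/821 = 0.5895
  healthy: TP=250, FP=79+218+71=368 → 250/618 = 0.4045
  mosaic: TP=422, FP=106+222+125=453 → 422/875 = 0.4823
Lowest is class 'healthy' with precision = 0.405.

0.405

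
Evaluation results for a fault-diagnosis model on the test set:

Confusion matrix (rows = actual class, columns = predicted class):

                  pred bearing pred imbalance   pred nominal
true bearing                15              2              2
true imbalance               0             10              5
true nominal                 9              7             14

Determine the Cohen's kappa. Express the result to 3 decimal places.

0.413

Observed agreement pₒ = trace/N = 39/64 = 0.6094
Expected agreement pₑ = Σ (rowᵢ·colᵢ)/N² = (19·24 + 15·19 + 30·21)/64² = 0.3347
κ = (pₒ − pₑ)/(1 − pₑ) = (0.6094 − 0.3347)/(1 − 0.3347) = 0.413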